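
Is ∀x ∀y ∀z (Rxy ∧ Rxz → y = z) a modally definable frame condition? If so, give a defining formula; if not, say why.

Definable; ◇q → □q defines it

The condition is partial functionality. A defining modal formula is ◇q → □q.
Suppose ◇q→□q is valid. Take Rxy, Rxz and set V(q)={y}. Then ◇q at x, so □q at x, so q at z, i.e. z=y.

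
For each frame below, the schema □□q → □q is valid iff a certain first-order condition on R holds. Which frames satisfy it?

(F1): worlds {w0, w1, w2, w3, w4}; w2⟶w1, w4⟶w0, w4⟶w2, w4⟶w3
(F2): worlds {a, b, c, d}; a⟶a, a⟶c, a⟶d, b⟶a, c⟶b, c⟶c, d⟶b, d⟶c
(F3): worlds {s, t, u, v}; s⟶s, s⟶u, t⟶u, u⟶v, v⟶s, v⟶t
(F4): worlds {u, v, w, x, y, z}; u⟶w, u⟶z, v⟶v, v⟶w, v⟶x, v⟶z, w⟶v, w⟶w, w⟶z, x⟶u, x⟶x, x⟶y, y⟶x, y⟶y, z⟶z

(F2), (F4)

This is the axiom for density; its first-order frame correspondent is ∀x ∀y (Rxy → ∃z (Rxz ∧ Rzy)).
(F1): fails — Rw4w0 but no z with Rw4z and Rzw0.
(F2): ✓.
(F3): fails — Ruv but no z with Ruz and Rzv.
(F4): ✓.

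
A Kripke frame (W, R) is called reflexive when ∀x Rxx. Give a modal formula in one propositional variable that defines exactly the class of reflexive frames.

□q → q

A defining formula is □q → q (the T axiom).
Suppose □q→q is valid. At any x set V(q)={w : Rxw}. Then □q holds at x, so q holds at x, i.e. Rxx.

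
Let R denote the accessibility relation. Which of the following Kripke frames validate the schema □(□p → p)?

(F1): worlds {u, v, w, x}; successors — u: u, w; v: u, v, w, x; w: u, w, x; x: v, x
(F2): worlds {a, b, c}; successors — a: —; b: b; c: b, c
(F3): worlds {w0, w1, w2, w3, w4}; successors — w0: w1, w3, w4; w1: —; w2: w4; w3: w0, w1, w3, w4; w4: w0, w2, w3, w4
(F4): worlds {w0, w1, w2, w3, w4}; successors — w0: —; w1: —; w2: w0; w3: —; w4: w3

(F1), (F2)

Frame correspondent (Sahlqvist): ∀x ∀y (Rxy → Ryy) — i.e. shift-reflexivity.
(F1): holds.
(F2): holds.
(F3): fails — Rw3w1 but not Rw1w1.
(F4): fails — Rw4w3 but not Rw3w3.
Valid on: (F1), (F2).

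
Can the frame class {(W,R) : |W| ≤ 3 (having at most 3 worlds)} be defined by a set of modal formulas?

Modal frame validity is preserved under disjoint unions.
Any modal formula valid on each of 4 disjoint one-world frames is valid on their disjoint union (validity is preserved under disjoint unions). Each one-world frame has |W|=1≤3, but the union has |W|=4.
So no modal formula (or set of formulas) defines exactly the |W|≤3 frames.

No — not modally definable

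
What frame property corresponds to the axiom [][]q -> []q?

Suppose □□q→□q is valid. Take Rxy and set V(q)={w : xR²w}. Then □□q at x, so □q at x, so q at y, i.e. ∃z(Rxz∧Rzy).
The converse is a direct semantic check.
Frame condition: forall x forall y (Rxy -> exists z (Rxz & Rzy)).

density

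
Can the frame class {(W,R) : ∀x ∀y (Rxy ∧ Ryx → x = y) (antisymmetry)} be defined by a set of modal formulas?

Not modally definable

Modal frame validity is preserved under surjective bounded morphisms.
The 4-cycle (worlds a,b,c,d with a→b→c→d→a) is antisymmetric. Sending even-indexed worlds to s and odd-indexed worlds to t is a surjective bounded morphism onto the two-world frame with s↔t, which is not antisymmetric.
So no modal formula (or set of formulas) defines exactly the antisymmetric frames.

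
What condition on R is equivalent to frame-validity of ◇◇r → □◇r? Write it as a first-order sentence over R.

∀x ∀y ∀z ((xR²y ∧ xRz) → ∃w (y = w ∧ zRw))

This is a Sahlqvist (Geach-type) schema ◇^2□^0r → □^1◇^1r.
Minimal-valuation argument: fix x; take any y with xR^2y and any z with xR^1z. Set V(r) to the set of worlds R-reachable from y in exactly 0 steps. Then □^0r holds at y, so the antecedent holds at x; validity forces ◇^1r at z, giving a w with zR^1w and yR^0w.
First-order correspondent: ∀x ∀y ∀z ((xR²y ∧ xRz) → ∃w (y = w ∧ zRw)).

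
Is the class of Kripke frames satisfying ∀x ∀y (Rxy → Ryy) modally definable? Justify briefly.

This is a Sahlqvist condition; the T□ axiom □(□r → r) defines it.

Yes, by □(□r → r)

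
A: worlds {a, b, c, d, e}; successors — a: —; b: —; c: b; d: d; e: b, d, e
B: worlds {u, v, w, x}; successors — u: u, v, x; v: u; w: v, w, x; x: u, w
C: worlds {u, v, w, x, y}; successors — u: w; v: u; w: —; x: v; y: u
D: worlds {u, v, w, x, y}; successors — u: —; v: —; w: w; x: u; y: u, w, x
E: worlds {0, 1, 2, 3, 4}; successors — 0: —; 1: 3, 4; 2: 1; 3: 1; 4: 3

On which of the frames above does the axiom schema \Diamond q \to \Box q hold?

Frame correspondent (Sahlqvist): \forall x \forall y \forall z (Rxy \wedge Rxz \to y = z) — i.e. partial functionality.
A: fails — e sees both b and d.
B: fails — u sees both u and v.
C: condition met.
D: fails — y sees both u and w.
E: fails — 1 sees both 3 and 4.
Valid on: C.

C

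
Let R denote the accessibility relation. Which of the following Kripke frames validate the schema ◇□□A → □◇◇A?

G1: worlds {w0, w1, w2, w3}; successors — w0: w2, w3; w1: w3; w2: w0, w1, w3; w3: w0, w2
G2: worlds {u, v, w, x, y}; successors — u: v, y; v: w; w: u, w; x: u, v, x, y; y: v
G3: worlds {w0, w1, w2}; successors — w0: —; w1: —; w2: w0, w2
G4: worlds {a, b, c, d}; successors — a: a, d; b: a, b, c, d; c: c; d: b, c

G1, G2, G4

Frame correspondent (Sahlqvist): ∀x ∀y ∀z ((xRy ∧ xRz) → ∃w (yR²w ∧ zR²w)) — i.e. a generalized confluence (Geach) condition.
G1: holds.
G2: holds.
G3: fails — w2Rw0, w2Rw0 but no w with w0R²w and w0R²w.
G4: holds.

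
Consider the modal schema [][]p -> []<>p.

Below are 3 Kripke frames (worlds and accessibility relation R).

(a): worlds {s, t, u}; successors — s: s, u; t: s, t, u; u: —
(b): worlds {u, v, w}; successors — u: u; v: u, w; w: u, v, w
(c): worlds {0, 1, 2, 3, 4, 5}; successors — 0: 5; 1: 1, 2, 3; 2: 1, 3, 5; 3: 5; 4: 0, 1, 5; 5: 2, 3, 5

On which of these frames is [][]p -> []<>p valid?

Frame correspondent (Sahlqvist): forall x forall z (xRz -> exists w (x R^2 w & zRw)) — i.e. a generalized confluence (Geach) condition.
(a): fails — sRu but no w with sR²w and uRw.
(b): condition met.
(c): condition met.
Valid on: (b), (c).

(b), (c)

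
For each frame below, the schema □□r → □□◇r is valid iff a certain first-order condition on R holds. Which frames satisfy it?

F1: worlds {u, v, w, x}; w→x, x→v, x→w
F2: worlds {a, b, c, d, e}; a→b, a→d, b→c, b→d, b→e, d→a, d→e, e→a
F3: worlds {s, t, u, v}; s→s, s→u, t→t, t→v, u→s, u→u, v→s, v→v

Frame correspondent (Sahlqvist): ∀x ∀z (xR²z → ∃w (xR²w ∧ zRw)) — i.e. a generalized confluence (Geach) condition.
F1: fails — wR²v but no t with wR²t and vRt.
F2: fails — aR²c but no w with aR²w and cRw.
F3: ✓.

F3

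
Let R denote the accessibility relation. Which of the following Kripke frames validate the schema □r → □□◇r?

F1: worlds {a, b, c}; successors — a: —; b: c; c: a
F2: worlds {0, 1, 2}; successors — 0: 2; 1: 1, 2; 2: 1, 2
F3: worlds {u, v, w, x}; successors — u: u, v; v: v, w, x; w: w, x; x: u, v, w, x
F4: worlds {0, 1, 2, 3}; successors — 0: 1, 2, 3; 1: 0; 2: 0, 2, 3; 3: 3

F2

This is the axiom for a generalized confluence (Geach) condition; its first-order frame correspondent is ∀x ∀z (xR²z → ∃w (xRw ∧ zRw)).
F1: fails — bR²a but no w with bRw and aRw.
F2: condition met.
F3: fails — uR²w but no t with uRt and wRt.
F4: fails — 1R²3 but no w with 1Rw and 3Rw.
Valid on: F2.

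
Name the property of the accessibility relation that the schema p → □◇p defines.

This is the B axiom.
It corresponds to symmetry: ∀x ∀y (Rxy → Ryx).

symmetry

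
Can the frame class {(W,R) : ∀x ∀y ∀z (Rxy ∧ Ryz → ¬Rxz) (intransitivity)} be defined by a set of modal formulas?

Modal frame validity is preserved under surjective bounded morphisms.
The 3-cycle (worlds s,t,u with s→t→u→s) is intransitive. Mapping every world to a single reflexive point • is a surjective bounded morphism; the reflexive point is not intransitive (R••∧R•• but R••).
So no modal formula (or set of formulas) defines exactly the intransitive frames.

No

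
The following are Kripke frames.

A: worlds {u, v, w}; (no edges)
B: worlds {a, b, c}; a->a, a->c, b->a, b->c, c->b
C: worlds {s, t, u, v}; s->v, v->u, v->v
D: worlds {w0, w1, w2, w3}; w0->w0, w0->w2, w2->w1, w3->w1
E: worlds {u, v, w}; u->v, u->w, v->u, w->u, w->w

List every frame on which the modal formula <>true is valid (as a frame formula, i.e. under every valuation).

The schema corresponds to seriality: forall x exists y Rxy.
A: fails — world u has no successor.
B: holds.
C: fails — world t has no successor.
D: fails — world w1 has no successor.
E: holds.
Valid on: B, E.

B, E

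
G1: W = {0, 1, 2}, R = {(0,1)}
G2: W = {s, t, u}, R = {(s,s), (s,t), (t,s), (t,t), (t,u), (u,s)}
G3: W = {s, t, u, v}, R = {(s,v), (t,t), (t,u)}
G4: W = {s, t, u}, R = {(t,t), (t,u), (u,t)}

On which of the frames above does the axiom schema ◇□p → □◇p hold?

G2, G4

This is the axiom for convergence; its first-order frame correspondent is ∀x ∀y ∀z (Rxy ∧ Rxz → ∃w (Ryw ∧ Rzw)).
G1: fails — R01 and R01 but 1 and 1 have no common successor.
G2: ✓.
G3: fails — Rsv and Rsv but v and v have no common successor.
G4: ✓.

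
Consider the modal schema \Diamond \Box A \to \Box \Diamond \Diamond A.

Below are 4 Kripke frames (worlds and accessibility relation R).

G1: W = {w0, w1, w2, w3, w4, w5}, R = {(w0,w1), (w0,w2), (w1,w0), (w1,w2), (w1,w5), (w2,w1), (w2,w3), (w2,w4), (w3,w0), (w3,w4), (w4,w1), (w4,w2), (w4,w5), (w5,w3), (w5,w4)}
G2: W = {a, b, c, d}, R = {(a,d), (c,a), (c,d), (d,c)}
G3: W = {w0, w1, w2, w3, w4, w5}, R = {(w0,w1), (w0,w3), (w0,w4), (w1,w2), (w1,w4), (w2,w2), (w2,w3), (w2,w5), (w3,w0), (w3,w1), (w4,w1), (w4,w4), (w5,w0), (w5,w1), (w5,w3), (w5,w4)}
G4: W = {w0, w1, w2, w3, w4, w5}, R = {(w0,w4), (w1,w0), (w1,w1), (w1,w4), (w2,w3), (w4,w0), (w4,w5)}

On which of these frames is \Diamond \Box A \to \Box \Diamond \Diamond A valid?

The schema corresponds to a generalized confluence (Geach) condition: \forall x \forall y \forall z ((xRy \wedge xRz) \to \exists w (yRw \wedge z R^2 w)).
G1: fails — w2Rw3, w2Rw3 but no w with w3Rw and w3R²w.
G2: fails — aRd, aRd but no w with dRw and dR²w.
G3: satisfies the condition.
G4: fails — w0Rw4, w0Rw4 but no w with w4Rw and w4R²w.

G3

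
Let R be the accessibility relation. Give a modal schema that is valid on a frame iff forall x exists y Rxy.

□ψ → ◇ψ

A defining formula is □ψ → ◇ψ (the D axiom).
Suppose □ψ→◇ψ is valid. At any x set V(ψ)=W. Then □ψ at x, so ◇ψ at x, so x has a successor.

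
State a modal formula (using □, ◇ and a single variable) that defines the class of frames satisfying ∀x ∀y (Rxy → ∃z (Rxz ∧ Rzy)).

A defining formula is □□p → □p (the C4 axiom).
Suppose □□p→□p is valid. Take Rxy and set V(p)={w : xR²w}. Then □□p at x, so □p at x, so p at y, i.e. ∃z(Rxz∧Rzy).

□□p → □p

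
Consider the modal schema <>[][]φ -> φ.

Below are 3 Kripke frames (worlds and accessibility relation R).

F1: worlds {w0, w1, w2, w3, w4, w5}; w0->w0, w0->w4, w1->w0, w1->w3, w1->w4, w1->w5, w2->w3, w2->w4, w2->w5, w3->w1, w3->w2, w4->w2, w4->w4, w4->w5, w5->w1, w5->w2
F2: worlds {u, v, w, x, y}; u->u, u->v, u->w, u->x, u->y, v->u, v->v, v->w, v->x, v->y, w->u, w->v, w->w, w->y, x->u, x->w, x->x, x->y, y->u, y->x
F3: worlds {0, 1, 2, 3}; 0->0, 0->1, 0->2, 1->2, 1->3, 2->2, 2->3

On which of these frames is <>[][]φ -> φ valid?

Frame correspondent (Sahlqvist): forall x forall y (xRy -> exists w (y R^2 w & x = w)) — i.e. a generalized confluence (Geach) condition.
F1: fails — w0Rw4 but no w with w4R²w and w0=w.
F2: satisfies the condition.
F3: fails — 0R1 but no w with 1R²w and 0=w.

F2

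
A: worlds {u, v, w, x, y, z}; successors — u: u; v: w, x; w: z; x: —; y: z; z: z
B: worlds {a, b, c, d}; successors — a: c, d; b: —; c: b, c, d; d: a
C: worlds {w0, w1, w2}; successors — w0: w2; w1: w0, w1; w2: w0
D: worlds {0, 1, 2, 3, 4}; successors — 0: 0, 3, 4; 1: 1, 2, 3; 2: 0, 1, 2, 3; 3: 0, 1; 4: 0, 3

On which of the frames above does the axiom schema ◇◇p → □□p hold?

A

Frame correspondent (Sahlqvist): ∀x ∀y ∀z ((xR²y ∧ xR²z) → ∃w (y = w ∧ z = w)) — i.e. a generalized confluence (Geach) condition.
A: satisfies the condition.
B: fails — aR²a, aR²b but a ≠ b.
C: fails — w1R²w0, w1R²w1 but w0 ≠ w1.
D: fails — 0R²0, 0R²1 but 0 ≠ 1.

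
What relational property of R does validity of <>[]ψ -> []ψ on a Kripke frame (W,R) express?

This schema is equivalent to the 5 axiom ◇ψ → □◇ψ.
It corresponds to the Euclidean property: forall x forall y forall z (Rxy & Rxz -> Ryz).

the Euclidean property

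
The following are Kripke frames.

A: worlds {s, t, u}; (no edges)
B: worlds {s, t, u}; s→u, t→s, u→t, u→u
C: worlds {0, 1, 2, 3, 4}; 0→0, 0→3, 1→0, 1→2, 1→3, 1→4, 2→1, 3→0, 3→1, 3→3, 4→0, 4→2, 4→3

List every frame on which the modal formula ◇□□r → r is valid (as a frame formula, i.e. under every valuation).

This is the axiom for a generalized confluence (Geach) condition; its first-order frame correspondent is ∀x ∀y (xRy → ∃w (yR²w ∧ x = w)).
A: satisfies the condition.
B: satisfies the condition.
C: fails — 1R2 but no w with 2R²w and 1=w.
Valid on: A, B.

A, B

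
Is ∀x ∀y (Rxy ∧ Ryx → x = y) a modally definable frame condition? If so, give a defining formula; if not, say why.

If a class were modally definable it would be closed under surjective bounded morphisms (Goldblatt–Thomason).
The 4-cycle (worlds 0,1,2,3 with 0→1→2→3→0) is antisymmetric. Sending even-indexed worlds to • and odd-indexed worlds to ∘ is a surjective bounded morphism onto the two-world frame with •↔∘, which is not antisymmetric.
Hence antisymmetry is not modally definable.

Not modally definable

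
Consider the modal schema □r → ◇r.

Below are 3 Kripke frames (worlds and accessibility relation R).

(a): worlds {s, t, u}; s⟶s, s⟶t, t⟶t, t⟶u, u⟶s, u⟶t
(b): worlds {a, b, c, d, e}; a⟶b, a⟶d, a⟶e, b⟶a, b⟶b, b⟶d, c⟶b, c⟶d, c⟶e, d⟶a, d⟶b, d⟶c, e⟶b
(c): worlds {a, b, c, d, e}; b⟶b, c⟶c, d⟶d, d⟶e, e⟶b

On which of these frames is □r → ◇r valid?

(a), (b)

The schema corresponds to seriality: ∀x ∃y Rxy.
(a): condition met.
(b): condition met.
(c): fails — world a has no successor.
Valid on: (a), (b).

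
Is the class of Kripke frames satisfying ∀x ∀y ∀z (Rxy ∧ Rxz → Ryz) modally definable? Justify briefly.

Yes, by ◇r → □◇r

This is a Sahlqvist condition; the 5 axiom ◇r → □◇r defines it.
Suppose ◇r→□◇r is valid. Take Rxy, Rxz and set V(r)={y}. Then ◇r at x, so □◇r at x, so ◇r at z, so some w with Rzw has r; w=y, i.e. Rzy. By symmetry of the argument, Ryz.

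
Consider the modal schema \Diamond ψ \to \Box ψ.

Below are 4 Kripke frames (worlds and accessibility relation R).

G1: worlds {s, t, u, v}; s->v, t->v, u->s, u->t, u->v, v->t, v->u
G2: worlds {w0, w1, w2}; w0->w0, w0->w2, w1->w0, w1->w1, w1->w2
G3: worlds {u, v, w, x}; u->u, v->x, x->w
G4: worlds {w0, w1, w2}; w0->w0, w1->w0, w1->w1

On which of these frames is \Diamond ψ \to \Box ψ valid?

Frame correspondent (Sahlqvist): \forall x \forall y \forall z (Rxy \wedge Rxz \to y = z) — i.e. partial functionality.
G1: fails — u sees both s and t.
G2: fails — w0 sees both w0 and w2.
G3: holds.
G4: fails — w1 sees both w0 and w1.
Valid on: G3.

G3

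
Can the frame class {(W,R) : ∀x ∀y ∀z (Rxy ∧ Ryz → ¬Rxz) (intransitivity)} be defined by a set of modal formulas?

Not modally definable

Any modally definable frame class is closed under surjective bounded morphisms.
The 3-cycle (worlds s,t,u with s→t→u→s) is intransitive. Mapping every world to a single reflexive point • is a surjective bounded morphism; the reflexive point is not intransitive (R••∧R•• but R••).
So no modal formula (or set of formulas) defines exactly the intransitive frames.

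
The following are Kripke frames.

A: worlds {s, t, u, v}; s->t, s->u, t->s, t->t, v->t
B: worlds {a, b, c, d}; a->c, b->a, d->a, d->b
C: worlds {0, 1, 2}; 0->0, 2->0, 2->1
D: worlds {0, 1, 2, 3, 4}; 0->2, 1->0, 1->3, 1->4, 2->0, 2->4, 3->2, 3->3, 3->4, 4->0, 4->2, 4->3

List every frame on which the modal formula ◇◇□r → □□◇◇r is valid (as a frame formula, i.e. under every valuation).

The schema corresponds to a generalized confluence (Geach) condition: ∀x ∀y ∀z ((xR²y ∧ xR²z) → ∃w (yRw ∧ zR²w)).
A: fails — tR²s, tR²u but no w with sRw and uR²w.
B: fails — bR²c, bR²c but no w with cRw and cR²w.
C: ✓.
D: fails — 0R²0, 0R²0 but no w with 0Rw and 0R²w.
Valid on: C.

C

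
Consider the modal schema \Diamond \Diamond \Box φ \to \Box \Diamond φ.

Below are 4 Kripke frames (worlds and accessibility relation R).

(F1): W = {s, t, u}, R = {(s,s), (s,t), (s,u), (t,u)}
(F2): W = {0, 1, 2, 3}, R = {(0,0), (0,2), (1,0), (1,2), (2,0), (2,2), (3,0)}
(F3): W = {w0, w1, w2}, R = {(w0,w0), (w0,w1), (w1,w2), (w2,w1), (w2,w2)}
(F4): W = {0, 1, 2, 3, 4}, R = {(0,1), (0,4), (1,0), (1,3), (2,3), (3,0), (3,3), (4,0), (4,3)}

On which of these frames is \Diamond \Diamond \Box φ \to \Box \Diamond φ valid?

The schema corresponds to a generalized confluence (Geach) condition: \forall x \forall y \forall z ((x R^2 y \wedge xRz) \to \exists w (yRw \wedge zRw)).
(F1): fails — sR²s, sRu but no w with sRw and uRw.
(F2): condition met.
(F3): fails — w0R²w0, w0Rw1 but no w with w0Rw and w1Rw.
(F4): fails — 0R²0, 0R1 but no w with 0Rw and 1Rw.
Valid on: (F2).

(F2)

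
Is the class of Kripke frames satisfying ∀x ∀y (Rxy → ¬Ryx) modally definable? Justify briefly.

If a class were modally definable it would be closed under surjective bounded morphisms (Goldblatt–Thomason).
The 5-cycle (worlds s,t,u,v,w with s→t→u→v→w→s) is asymmetric. Mapping every world to a single reflexive point • is a surjective bounded morphism, and the reflexive point is not asymmetric (R•• but asymmetry requires ¬R••).
So the class is not modally definable.

No — not modally definable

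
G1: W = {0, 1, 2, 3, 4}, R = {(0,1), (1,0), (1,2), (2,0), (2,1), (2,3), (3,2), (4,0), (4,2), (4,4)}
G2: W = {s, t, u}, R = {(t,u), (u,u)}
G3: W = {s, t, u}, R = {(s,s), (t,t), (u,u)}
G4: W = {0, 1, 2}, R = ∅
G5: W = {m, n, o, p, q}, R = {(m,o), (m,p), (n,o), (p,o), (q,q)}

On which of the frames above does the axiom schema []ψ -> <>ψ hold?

Frame correspondent (Sahlqvist): forall x exists y Rxy — i.e. seriality.
G1: ✓.
G2: fails — world s has no successor.
G3: ✓.
G4: fails — world 0 has no successor.
G5: fails — world o has no successor.

G1, G3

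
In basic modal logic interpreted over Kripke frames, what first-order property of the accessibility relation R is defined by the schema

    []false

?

This schema is the Ver axiom.
Its frame correspondent is emptiness of R — forall x forall y ~Rxy.

Emptiness of R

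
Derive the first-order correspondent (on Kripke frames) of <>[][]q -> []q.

forall x forall y forall z ((xRy & xRz) -> exists w (y R^2 w & z = w))

This is a Sahlqvist (Geach-type) schema ◇^1□^2q → □^1◇^0q.
Minimal-valuation argument: fix x; take any y with xR^1y and any z with xR^1z. Set V(q) to the set of worlds R-reachable from y in exactly 2 steps. Then □^2q holds at y, so the antecedent holds at x; validity forces ◇^0q at z, giving a w with zR^0w and yR^2w.
First-order correspondent: forall x forall y forall z ((xRy & xRz) -> exists w (y R^2 w & z = w)).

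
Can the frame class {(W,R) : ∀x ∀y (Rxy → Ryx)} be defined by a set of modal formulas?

Yes, by r → □◇r

Yes: it is symmetry, defined by the B schema r → □◇r.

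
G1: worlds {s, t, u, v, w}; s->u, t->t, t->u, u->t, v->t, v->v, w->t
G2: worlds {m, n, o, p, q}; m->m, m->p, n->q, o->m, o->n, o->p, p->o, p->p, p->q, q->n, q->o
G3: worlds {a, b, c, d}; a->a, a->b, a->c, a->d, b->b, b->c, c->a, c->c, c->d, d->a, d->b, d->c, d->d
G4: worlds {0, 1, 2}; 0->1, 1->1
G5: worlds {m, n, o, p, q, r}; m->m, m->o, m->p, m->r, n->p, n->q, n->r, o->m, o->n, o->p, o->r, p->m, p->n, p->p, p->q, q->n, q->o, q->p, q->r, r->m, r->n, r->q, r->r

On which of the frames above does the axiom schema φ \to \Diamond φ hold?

This is the axiom for reflexivity; its first-order frame correspondent is \forall x Rxx.
G1: fails — world s does not see itself.
G2: fails — world n does not see itself.
G3: satisfies the condition.
G4: fails — world 0 does not see itself.
G5: fails — world n does not see itself.
Valid on: G3.

G3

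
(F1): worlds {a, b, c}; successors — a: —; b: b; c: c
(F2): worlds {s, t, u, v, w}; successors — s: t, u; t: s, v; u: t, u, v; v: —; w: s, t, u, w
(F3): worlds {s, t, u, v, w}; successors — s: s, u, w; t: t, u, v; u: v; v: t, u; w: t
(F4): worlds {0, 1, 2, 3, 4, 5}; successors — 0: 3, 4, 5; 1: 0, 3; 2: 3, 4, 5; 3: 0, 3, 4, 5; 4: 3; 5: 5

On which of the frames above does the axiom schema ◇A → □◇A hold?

(F1)

This is the axiom for the Euclidean property; its first-order frame correspondent is ∀x ∀y ∀z (Rxy ∧ Rxz → Ryz).
(F1): satisfies the condition.
(F2): fails — Rst and Rsu but not Rtu.
(F3): fails — Rsw and Rsw but not Rww.
(F4): fails — R04 and R04 but not R44.
Valid on: (F1).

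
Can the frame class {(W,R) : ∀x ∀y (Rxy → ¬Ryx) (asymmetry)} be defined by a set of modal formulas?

If a class were modally definable it would be closed under surjective bounded morphisms (Goldblatt–Thomason).
The 4-cycle (worlds s,t,u,v with s→t→u→v→s) is asymmetric. Mapping every world to a single reflexive point • is a surjective bounded morphism, and the reflexive point is not asymmetric (R•• but asymmetry requires ¬R••).
So no modal formula (or set of formulas) defines exactly the asymmetric frames.

No — not modally definable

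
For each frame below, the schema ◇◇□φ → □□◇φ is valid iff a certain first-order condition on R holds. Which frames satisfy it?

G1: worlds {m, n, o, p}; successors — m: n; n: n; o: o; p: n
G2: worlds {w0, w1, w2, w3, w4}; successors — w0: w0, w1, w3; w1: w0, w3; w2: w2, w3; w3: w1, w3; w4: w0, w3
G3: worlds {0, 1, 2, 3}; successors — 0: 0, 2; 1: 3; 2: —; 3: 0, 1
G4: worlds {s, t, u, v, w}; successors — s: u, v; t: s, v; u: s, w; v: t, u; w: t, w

G1, G2

This is the axiom for a generalized confluence (Geach) condition; its first-order frame correspondent is ∀x ∀y ∀z ((xR²y ∧ xR²z) → ∃w (yRw ∧ zRw)).
G1: holds.
G2: holds.
G3: fails — 0R²0, 0R²2 but no w with 0Rw and 2Rw.
G4: fails — sR²s, sR²u but no w* with sRw* and uRw*.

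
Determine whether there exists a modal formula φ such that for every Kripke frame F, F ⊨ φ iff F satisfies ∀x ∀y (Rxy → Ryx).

Yes — defined by p → □◇p

The condition is symmetry. A defining modal formula is p → □◇p.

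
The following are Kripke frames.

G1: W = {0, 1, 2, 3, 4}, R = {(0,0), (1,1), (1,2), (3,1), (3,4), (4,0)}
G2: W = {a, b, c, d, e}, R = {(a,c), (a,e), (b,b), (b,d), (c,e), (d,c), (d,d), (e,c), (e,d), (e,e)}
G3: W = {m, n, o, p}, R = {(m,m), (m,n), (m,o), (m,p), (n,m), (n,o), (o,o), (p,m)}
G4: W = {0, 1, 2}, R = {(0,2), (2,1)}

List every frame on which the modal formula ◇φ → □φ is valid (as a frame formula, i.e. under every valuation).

Frame correspondent (Sahlqvist): ∀x ∀y ∀z (Rxy ∧ Rxz → y = z) — i.e. partial functionality.
G1: fails — 1 sees both 1 and 2.
G2: fails — a sees both c and e.
G3: fails — m sees both m and n.
G4: satisfies the condition.
Valid on: G4.

G4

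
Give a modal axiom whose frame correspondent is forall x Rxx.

A defining formula is □r → r (the T axiom).
Suppose □r→r is valid. At any x set V(r)={w : Rxw}. Then □r holds at x, so r holds at x, i.e. Rxx.

□r → r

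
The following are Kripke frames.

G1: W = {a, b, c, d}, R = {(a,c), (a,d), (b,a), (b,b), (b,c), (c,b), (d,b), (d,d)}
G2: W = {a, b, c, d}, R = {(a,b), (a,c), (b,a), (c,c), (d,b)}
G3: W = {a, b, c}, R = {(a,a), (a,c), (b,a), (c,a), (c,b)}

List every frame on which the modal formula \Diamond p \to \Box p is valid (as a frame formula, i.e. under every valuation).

none

This is the axiom for partial functionality; its first-order frame correspondent is \forall x \forall y \forall z (Rxy \wedge Rxz \to y = z).
G1: fails — a sees both c and d.
G2: fails — a sees both b and c.
G3: fails — a sees both a and c.
Valid on no frame.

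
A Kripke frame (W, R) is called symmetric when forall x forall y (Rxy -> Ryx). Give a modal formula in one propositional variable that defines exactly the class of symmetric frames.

This is symmetry; the standard corresponding axiom is B: r → □◇r.
Suppose r→□◇r is valid. Take Rxy and set V(r)={x}. Then r at x, so □◇r at x, so ◇r at y, so some z with Ryz has r; z=x, i.e. Ryx.

r → □◇r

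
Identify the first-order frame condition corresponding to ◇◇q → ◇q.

Replacing q by ¬q and contraposing gives the equivalent schema □q → □□q.
Suppose □q→□□q is valid. Take Rxy, Ryz and set V(q)={w : Rxw}. Then □q at x, so □□q at x, so □q at y, so q at z, i.e. Rxz.
Conversely, on a frame with transitivity the schema holds at every world under every valuation.
So the correspondent is transitivity.

transitivity: ∀x ∀y ∀z (Rxy ∧ Ryz → Rxz)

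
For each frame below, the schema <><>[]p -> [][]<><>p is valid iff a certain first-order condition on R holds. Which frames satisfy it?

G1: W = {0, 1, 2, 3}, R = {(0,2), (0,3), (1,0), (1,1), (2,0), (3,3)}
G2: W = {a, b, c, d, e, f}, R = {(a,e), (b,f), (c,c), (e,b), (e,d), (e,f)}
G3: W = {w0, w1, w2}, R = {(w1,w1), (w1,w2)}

none

Frame correspondent (Sahlqvist): forall x forall y forall z ((x R^2 y & x R^2 z) -> exists w (yRw & z R^2 w)) — i.e. a generalized confluence (Geach) condition.
G1: fails — 1R²1, 1R²2 but no w with 1Rw and 2R²w.
G2: fails — aR²b, aR²b but no w with bRw and bR²w.
G3: fails — w1R²w1, w1R²w2 but no w with w1Rw and w2R²w.
Valid on no frame.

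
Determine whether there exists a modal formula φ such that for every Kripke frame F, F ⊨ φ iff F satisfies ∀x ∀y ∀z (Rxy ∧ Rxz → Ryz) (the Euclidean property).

Yes: it is the Euclidean property, defined by the 5 schema ◇p → □◇p.
Suppose ◇p→□◇p is valid. Take Rxy, Rxz and set V(p)={y}. Then ◇p at x, so □◇p at x, so ◇p at z, so some w with Rzw has p; w=y, i.e. Rzy. By symmetry of the argument, Ryz.

Yes — defined by ◇p → □◇p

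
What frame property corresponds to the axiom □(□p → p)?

shift-reflexivity

This schema is the T□ axiom.
Its frame correspondent is shift-reflexivity — ∀x ∀y (Rxy → Ryy).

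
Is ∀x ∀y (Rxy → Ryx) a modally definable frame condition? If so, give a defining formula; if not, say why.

The condition is symmetry. A defining modal formula is p → □◇p.
Suppose p→□◇p is valid. Take Rxy and set V(p)={x}. Then p at x, so □◇p at x, so ◇p at y, so some z with Ryz has p; z=x, i.e. Ryx.

Yes, by p → □◇p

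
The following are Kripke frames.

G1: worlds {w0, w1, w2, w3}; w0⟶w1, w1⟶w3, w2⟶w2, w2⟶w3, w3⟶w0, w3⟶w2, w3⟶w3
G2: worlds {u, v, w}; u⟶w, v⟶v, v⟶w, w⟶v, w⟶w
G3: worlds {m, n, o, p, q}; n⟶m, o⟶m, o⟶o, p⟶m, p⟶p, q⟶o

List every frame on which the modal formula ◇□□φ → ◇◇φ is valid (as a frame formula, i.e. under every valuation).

G1, G2

This is the axiom for a generalized confluence (Geach) condition; its first-order frame correspondent is ∀x ∀y (xRy → ∃w (yR²w ∧ xR²w)).
G1: condition met.
G2: condition met.
G3: fails — nRm but no w with mR²w and nR²w.
Valid on: G1, G2.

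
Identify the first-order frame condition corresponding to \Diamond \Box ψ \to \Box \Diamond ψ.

Convergence

Suppose ◇□ψ→□◇ψ is valid. Take Rxy, Rxz and set V(ψ)={w : Ryw}. Then □ψ at y so ◇□ψ at x, so □◇ψ at x, so ◇ψ at z, giving w with Rzw and Ryw.
Conversely, on a frame with convergence the schema holds at every world under every valuation.
So the correspondent is convergence.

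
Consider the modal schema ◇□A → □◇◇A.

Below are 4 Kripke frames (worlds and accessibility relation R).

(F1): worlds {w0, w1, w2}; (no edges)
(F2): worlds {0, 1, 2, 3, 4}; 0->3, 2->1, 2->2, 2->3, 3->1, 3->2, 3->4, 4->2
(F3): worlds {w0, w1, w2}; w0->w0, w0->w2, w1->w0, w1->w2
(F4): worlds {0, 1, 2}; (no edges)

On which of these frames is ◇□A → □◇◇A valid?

(F1), (F4)

Frame correspondent (Sahlqvist): ∀x ∀y ∀z ((xRy ∧ xRz) → ∃w (yRw ∧ zR²w)) — i.e. a generalized confluence (Geach) condition.
(F1): condition met.
(F2): fails — 2R1, 2R1 but no w with 1Rw and 1R²w.
(F3): fails — w0Rw0, w0Rw2 but no w with w0Rw and w2R²w.
(F4): condition met.
Valid on: (F1), (F4).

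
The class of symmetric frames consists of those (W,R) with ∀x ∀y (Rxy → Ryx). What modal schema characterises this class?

This is symmetry; the standard corresponding axiom is B: s → □◇s.
Suppose s→□◇s is valid. Take Rxy and set V(s)={x}. Then s at x, so □◇s at x, so ◇s at y, so some z with Ryz has s; z=x, i.e. Ryx.

s → □◇s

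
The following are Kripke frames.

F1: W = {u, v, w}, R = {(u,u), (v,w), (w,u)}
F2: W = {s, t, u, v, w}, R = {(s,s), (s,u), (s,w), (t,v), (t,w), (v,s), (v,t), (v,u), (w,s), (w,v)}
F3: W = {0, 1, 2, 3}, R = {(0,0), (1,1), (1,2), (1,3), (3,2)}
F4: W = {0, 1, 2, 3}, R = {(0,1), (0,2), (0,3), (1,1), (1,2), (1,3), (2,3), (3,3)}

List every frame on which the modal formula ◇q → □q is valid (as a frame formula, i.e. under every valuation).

F1

This is the axiom for partial functionality; its first-order frame correspondent is ∀x ∀y ∀z (Rxy ∧ Rxz → y = z).
F1: condition met.
F2: fails — s sees both s and u.
F3: fails — 1 sees both 1 and 2.
F4: fails — 0 sees both 1 and 2.
Valid on: F1.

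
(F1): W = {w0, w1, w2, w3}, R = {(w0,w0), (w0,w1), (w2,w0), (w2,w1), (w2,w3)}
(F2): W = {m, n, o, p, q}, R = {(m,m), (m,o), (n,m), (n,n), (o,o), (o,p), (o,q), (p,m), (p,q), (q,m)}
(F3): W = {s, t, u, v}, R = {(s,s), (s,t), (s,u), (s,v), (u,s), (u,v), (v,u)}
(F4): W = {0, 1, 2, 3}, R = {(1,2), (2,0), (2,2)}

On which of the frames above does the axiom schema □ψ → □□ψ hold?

(F1)

This is the axiom for transitivity; its first-order frame correspondent is ∀x ∀y ∀z (Rxy ∧ Ryz → Rxz).
(F1): satisfies the condition.
(F2): fails — Rop and Rpm but not Rom.
(F3): fails — Ruv and Rvu but not Ruu.
(F4): fails — R12 and R20 but not R10.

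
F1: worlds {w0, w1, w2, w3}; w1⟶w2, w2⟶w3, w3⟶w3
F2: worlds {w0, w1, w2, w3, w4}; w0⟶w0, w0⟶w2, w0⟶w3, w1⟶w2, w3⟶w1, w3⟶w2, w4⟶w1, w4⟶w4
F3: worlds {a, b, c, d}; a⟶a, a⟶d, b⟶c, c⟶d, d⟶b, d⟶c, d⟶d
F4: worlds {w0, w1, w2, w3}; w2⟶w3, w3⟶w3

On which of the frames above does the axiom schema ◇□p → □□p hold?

F1, F4

Frame correspondent (Sahlqvist): ∀x ∀y ∀z ((xRy ∧ xR²z) → ∃w (yRw ∧ z = w)) — i.e. a generalized confluence (Geach) condition.
F1: condition met.
F2: fails — w0Rw0, w0R²w1 but no w with w0Rw and w1=w.
F3: fails — aRa, aR²b but no w with aRw and b=w.
F4: condition met.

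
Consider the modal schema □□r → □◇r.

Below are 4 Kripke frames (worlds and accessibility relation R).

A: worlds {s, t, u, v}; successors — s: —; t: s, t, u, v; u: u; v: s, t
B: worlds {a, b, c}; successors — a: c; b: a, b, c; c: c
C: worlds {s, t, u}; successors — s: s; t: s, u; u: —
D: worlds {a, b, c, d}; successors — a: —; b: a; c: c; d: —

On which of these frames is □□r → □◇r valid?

This is the axiom for a generalized confluence (Geach) condition; its first-order frame correspondent is ∀x ∀z (xRz → ∃w (xR²w ∧ zRw)).
A: fails — tRs but no w with tR²w and sRw.
B: holds.
C: fails — tRu but no w with tR²w and uRw.
D: fails — bRa but no w with bR²w and aRw.

B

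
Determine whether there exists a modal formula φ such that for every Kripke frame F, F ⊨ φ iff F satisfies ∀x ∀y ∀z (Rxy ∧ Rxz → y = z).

Yes — defined by ◇r → □r

This is a Sahlqvist condition; the CD axiom ◇r → □r defines it.
Suppose ◇r→□r is valid. Take Rxy, Rxz and set V(r)={y}. Then ◇r at x, so □r at x, so r at z, i.e. z=y.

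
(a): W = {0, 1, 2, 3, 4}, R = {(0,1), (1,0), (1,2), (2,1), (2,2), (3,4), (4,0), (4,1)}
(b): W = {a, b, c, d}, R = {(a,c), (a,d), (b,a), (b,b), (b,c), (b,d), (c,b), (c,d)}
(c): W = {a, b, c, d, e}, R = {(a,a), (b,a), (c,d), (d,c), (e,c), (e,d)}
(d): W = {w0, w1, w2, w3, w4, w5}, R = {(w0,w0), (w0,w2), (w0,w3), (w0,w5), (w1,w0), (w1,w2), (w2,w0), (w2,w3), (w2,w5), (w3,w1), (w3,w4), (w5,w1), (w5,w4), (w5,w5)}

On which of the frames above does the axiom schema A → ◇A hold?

Frame correspondent (Sahlqvist): ∀x Rxx — i.e. reflexivity.
(a): fails — world 0 does not see itself.
(b): fails — world a does not see itself.
(c): fails — world b does not see itself.
(d): fails — world w1 does not see itself.
Valid on no frame.

none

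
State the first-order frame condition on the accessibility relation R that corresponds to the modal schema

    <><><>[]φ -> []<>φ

forall x forall y forall z ((x R^3 y & xRz) -> exists w (yRw & zRw))

This is a Sahlqvist (Geach-type) schema ◇^3□^1φ → □^1◇^1φ.
Minimal-valuation argument: fix x; take any y with xR^3y and any z with xR^1z. Set V(φ) to the set of worlds R-reachable from y in exactly 1 step. Then □^1φ holds at y, so the antecedent holds at x; validity forces ◇^1φ at z, giving a w with zR^1w and yR^1w.
First-order correspondent: forall x forall y forall z ((x R^3 y & xRz) -> exists w (yRw & zRw)).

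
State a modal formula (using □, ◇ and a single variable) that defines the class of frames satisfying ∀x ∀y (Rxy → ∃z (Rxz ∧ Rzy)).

□□q → □q

This is density; the standard corresponding axiom is C4: □□q → □q.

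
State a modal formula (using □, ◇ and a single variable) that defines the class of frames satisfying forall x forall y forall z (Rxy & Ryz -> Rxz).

□q → □□q

A defining formula is □q → □□q (the 4 axiom).
Suppose □q→□□q is valid. Take Rxy, Ryz and set V(q)={w : Rxw}. Then □q at x, so □□q at x, so □q at y, so q at z, i.e. Rxz.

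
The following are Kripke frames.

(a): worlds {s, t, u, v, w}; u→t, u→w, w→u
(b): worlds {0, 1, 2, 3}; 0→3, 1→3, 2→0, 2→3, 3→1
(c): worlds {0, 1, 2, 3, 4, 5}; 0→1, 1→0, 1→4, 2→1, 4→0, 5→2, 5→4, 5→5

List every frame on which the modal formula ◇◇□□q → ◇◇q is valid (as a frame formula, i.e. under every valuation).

The schema corresponds to a generalized confluence (Geach) condition: ∀x ∀y (xR²y → ∃w (yR²w ∧ xR²w)).
(a): fails — wR²t but no w* with tR²w* and wR²w*.
(b): condition met.
(c): fails — 0R²4 but no w with 4R²w and 0R²w.
Valid on: (b).

(b)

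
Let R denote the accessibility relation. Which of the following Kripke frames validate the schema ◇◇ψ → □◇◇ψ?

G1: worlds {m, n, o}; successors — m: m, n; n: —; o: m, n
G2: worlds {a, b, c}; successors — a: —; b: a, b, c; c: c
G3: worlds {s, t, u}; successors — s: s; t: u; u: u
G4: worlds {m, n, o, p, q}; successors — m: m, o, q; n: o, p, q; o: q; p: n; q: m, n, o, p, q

This is the axiom for a generalized confluence (Geach) condition; its first-order frame correspondent is ∀x ∀y ∀z ((xR²y ∧ xRz) → ∃w (y = w ∧ zR²w)).
G1: fails — mR²m, mRn but no w with m=w and nR²w.
G2: fails — bR²a, bRa but no w with a=w and aR²w.
G3: condition met.
G4: fails — nR²m, nRp but no w with m=w and pR²w.
Valid on: G3.

G3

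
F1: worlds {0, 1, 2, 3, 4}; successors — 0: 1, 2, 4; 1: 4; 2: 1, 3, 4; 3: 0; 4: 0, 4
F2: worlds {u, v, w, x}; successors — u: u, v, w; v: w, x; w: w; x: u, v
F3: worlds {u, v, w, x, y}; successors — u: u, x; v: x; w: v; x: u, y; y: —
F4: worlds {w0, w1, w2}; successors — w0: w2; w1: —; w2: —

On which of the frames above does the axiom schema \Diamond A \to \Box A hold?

This is the axiom for partial functionality; its first-order frame correspondent is \forall x \forall y \forall z (Rxy \wedge Rxz \to y = z).
F1: fails — 0 sees both 1 and 2.
F2: fails — u sees both u and v.
F3: fails — u sees both u and x.
F4: holds.

F4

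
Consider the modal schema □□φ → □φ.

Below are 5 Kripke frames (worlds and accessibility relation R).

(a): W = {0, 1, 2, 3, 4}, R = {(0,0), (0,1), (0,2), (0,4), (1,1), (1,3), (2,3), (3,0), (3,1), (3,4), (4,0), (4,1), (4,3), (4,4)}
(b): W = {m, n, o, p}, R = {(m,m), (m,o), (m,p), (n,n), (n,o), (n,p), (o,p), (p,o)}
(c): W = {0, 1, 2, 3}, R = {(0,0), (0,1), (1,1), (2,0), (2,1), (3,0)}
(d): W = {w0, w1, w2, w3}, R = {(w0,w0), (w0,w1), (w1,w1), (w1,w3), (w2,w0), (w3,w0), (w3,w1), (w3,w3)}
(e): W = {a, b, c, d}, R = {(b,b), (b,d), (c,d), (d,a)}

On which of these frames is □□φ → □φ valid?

(c), (d)

Frame correspondent (Sahlqvist): ∀x ∀y (Rxy → ∃z (Rxz ∧ Rzy)) — i.e. density.
(a): fails — R23 but no z with R2z and Rz3.
(b): fails — Rop but no z with Roz and Rzp.
(c): condition met.
(d): condition met.
(e): fails — Rcd but no z with Rcz and Rzd.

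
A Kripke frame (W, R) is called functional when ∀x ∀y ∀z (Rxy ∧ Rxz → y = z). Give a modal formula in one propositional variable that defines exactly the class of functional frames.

◇r → □r

The condition is partial functionality. The CD schema ◇r → □r defines it.
Suppose ◇r→□r is valid. Take Rxy, Rxz and set V(r)={y}. Then ◇r at x, so □r at x, so r at z, i.e. z=y.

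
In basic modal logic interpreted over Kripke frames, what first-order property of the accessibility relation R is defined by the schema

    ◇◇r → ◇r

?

Transitivity

This schema is equivalent to the 4 axiom □r → □□r.
Its frame correspondent is transitivity — ∀x ∀y ∀z (Rxy ∧ Ryz → Rxz).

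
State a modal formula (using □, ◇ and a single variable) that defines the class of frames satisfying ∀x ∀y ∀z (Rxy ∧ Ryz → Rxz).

□q → □□q

A defining formula is □q → □□q (the 4 axiom).
Suppose □q→□□q is valid. Take Rxy, Ryz and set V(q)={w : Rxw}. Then □q at x, so □□q at x, so □q at y, so q at z, i.e. Rxz.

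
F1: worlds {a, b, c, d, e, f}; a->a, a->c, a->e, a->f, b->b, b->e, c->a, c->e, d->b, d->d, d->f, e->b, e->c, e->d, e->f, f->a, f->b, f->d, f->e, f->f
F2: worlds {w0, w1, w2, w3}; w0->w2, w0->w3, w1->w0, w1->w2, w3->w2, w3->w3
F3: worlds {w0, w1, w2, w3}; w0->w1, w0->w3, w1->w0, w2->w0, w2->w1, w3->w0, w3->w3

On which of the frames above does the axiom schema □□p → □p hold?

Frame correspondent (Sahlqvist): ∀x ∀y (Rxy → ∃z (Rxz ∧ Rzy)) — i.e. density.
F1: fails — Rec but no z with Rez and Rzc.
F2: fails — Rw1w0 but no z with Rw1z and Rzw0.
F3: fails — Rw1w0 but no z with Rw1z and Rzw0.
Valid on no frame.

none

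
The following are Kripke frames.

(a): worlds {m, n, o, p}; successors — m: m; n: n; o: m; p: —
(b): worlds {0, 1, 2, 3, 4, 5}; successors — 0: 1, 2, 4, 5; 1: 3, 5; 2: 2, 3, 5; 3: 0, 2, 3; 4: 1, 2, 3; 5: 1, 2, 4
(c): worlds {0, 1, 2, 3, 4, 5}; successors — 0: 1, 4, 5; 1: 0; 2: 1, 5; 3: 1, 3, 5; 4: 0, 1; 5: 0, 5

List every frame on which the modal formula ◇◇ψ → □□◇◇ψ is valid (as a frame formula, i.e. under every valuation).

(a)

This is the axiom for a generalized confluence (Geach) condition; its first-order frame correspondent is ∀x ∀y ∀z ((xR²y ∧ xR²z) → ∃w (y = w ∧ zR²w)).
(a): holds.
(b): fails — 0R²1, 0R²4 but no w with 1=w and 4R²w.
(c): fails — 0R²0, 0R²1 but no w with 0=w and 1R²w.
Valid on: (a).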